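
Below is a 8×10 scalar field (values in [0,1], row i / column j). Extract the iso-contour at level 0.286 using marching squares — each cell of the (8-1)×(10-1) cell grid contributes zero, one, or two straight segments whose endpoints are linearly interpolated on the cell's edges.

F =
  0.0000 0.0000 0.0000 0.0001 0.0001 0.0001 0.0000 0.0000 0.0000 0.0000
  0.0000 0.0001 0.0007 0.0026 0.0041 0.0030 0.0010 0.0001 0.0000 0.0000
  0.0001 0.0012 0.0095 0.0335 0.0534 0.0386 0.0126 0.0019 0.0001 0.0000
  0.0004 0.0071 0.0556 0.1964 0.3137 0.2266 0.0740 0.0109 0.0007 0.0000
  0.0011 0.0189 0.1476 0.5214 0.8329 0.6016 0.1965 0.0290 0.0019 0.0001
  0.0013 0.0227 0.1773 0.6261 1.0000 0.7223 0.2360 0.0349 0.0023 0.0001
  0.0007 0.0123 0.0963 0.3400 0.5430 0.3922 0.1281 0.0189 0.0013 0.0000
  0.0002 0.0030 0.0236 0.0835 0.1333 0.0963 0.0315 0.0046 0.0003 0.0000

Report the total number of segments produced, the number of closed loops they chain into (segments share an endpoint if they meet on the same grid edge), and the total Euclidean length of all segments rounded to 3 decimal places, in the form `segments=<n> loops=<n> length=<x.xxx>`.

segments=14 loops=1 length=11.442

cell (2,3): code 0100 → (2.894,4.000)–(3.000,3.764)
cell (2,4): code 1000 → (3.000,4.318)–(2.894,4.000)
cell (3,2): code 0100 → (3.276,3.000)–(4.000,2.370)
cell (3,3): code 1110 → (3.000,3.764)–(3.276,3.000)
cell (3,4): code 1101 → (3.158,5.000)–(3.000,4.318)
cell (3,5): code 1000 → (4.000,5.779)–(3.158,5.000)
cell (4,2): code 0110 → (4.000,2.370)–(5.000,2.242)
cell (4,5): code 1001 → (5.000,5.897)–(4.000,5.779)
cell (5,2): code 0110 → (5.000,2.242)–(6.000,2.778)
cell (5,5): code 1001 → (6.000,5.402)–(5.000,5.897)
cell (6,2): code 0010 → (6.000,2.778)–(6.211,3.000)
cell (6,3): code 0011 → (6.211,3.000)–(6.627,4.000)
cell (6,4): code 0011 → (6.627,4.000)–(6.359,5.000)
cell (6,5): code 0001 → (6.359,5.000)–(6.000,5.402)
total: 14 segments, chained into 1 closed loop(s), length Σ = 11.442259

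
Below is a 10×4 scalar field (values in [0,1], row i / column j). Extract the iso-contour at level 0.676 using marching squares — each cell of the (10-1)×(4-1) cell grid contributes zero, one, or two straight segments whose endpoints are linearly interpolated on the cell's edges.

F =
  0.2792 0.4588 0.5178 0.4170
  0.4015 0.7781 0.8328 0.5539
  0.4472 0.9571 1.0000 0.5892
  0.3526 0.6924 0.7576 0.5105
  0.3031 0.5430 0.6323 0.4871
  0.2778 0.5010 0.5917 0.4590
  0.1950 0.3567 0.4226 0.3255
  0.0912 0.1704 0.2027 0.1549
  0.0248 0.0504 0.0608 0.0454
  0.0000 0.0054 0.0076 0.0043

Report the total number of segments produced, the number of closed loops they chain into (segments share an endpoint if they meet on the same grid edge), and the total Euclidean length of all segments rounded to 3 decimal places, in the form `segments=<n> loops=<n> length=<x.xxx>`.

segments=10 loops=1 length=8.456

cell (0,0): code 0100 → (0.680,1.000)–(1.000,0.729)
cell (0,1): code 1100 → (0.502,2.000)–(0.680,1.000)
cell (0,2): code 1000 → (1.000,2.562)–(0.502,2.000)
cell (1,0): code 0110 → (1.000,0.729)–(2.000,0.449)
cell (1,2): code 1001 → (2.000,2.789)–(1.000,2.562)
cell (2,0): code 0110 → (2.000,0.449)–(3.000,0.952)
cell (2,2): code 1001 → (3.000,2.330)–(2.000,2.789)
cell (3,0): code 0010 → (3.000,0.952)–(3.110,1.000)
cell (3,1): code 0011 → (3.110,1.000)–(3.651,2.000)
cell (3,2): code 0001 → (3.651,2.000)–(3.000,2.330)
total: 10 segments, chained into 1 closed loop(s), length Σ = 8.456443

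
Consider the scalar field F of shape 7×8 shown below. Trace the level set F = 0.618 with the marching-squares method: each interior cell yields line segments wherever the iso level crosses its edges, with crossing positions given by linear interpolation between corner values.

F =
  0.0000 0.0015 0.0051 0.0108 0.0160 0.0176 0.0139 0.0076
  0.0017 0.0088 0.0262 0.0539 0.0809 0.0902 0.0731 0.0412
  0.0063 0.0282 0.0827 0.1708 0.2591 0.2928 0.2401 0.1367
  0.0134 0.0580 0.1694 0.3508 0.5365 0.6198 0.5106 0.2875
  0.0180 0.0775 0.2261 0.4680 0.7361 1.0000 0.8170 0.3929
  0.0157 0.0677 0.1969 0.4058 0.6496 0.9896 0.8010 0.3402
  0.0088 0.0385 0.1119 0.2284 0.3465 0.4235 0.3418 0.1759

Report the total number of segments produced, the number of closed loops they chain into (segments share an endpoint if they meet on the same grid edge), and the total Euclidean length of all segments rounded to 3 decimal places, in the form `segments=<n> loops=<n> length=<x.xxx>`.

cell (2,4): code 0100 → (2.994,5.000)–(3.000,4.978)
cell (2,5): code 1000 → (3.000,5.016)–(2.994,5.000)
cell (3,3): code 0100 → (3.408,4.000)–(4.000,3.559)
cell (3,4): code 1110 → (3.000,4.978)–(3.408,4.000)
cell (3,5): code 1101 → (3.351,6.000)–(3.000,5.016)
cell (3,6): code 1000 → (4.000,6.469)–(3.351,6.000)
cell (4,3): code 0110 → (4.000,3.559)–(5.000,3.870)
cell (4,6): code 1001 → (5.000,6.397)–(4.000,6.469)
cell (5,3): code 0010 → (5.000,3.870)–(5.104,4.000)
cell (5,4): code 0011 → (5.104,4.000)–(5.656,5.000)
cell (5,5): code 0011 → (5.656,5.000)–(5.399,6.000)
cell (5,6): code 0001 → (5.399,6.000)–(5.000,6.397)
total: 12 segments, chained into 1 closed loop(s), length Σ = 8.636668

segments=12 loops=1 length=8.637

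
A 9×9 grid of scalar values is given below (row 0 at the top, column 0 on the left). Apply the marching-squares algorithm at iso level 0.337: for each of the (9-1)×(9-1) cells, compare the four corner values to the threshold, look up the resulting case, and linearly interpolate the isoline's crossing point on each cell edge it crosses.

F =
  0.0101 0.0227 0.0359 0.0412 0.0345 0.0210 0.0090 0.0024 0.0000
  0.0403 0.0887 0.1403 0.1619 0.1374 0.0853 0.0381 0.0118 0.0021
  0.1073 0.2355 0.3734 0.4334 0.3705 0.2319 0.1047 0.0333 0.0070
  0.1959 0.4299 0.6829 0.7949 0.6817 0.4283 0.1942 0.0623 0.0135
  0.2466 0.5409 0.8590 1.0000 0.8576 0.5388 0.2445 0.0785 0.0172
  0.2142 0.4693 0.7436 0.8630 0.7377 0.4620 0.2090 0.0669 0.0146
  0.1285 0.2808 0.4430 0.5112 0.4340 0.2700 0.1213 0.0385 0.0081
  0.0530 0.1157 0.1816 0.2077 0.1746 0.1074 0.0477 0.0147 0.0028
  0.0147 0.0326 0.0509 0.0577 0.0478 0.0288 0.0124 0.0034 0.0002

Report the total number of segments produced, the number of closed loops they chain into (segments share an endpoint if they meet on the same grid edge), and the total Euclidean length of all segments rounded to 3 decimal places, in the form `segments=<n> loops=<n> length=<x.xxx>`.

cell (1,1): code 0100 → (1.844,2.000)–(2.000,1.736)
cell (1,2): code 1100 → (1.645,3.000)–(1.844,2.000)
cell (1,3): code 1100 → (1.856,4.000)–(1.645,3.000)
cell (1,4): code 1000 → (2.000,4.242)–(1.856,4.000)
cell (2,0): code 0100 → (2.522,1.000)–(3.000,0.603)
cell (2,1): code 1110 → (2.000,1.736)–(2.522,1.000)
cell (2,4): code 1101 → (2.535,5.000)–(2.000,4.242)
cell (2,5): code 1000 → (3.000,5.390)–(2.535,5.000)
cell (3,0): code 0110 → (3.000,0.603)–(4.000,0.307)
cell (3,5): code 1001 → (4.000,5.686)–(3.000,5.390)
cell (4,0): code 0110 → (4.000,0.307)–(5.000,0.481)
cell (4,5): code 1001 → (5.000,5.494)–(4.000,5.686)
cell (5,0): code 0010 → (5.000,0.481)–(5.702,1.000)
cell (5,1): code 0111 → (5.702,1.000)–(6.000,1.346)
cell (5,4): code 1011 → (6.000,4.591)–(5.651,5.000)
cell (5,5): code 0001 → (5.651,5.000)–(5.000,5.494)
cell (6,1): code 0010 → (6.000,1.346)–(6.406,2.000)
cell (6,2): code 0011 → (6.406,2.000)–(6.574,3.000)
cell (6,3): code 0011 → (6.574,3.000)–(6.374,4.000)
cell (6,4): code 0001 → (6.374,4.000)–(6.000,4.591)
total: 20 segments, chained into 1 closed loop(s), length Σ = 15.994185

segments=20 loops=1 length=15.994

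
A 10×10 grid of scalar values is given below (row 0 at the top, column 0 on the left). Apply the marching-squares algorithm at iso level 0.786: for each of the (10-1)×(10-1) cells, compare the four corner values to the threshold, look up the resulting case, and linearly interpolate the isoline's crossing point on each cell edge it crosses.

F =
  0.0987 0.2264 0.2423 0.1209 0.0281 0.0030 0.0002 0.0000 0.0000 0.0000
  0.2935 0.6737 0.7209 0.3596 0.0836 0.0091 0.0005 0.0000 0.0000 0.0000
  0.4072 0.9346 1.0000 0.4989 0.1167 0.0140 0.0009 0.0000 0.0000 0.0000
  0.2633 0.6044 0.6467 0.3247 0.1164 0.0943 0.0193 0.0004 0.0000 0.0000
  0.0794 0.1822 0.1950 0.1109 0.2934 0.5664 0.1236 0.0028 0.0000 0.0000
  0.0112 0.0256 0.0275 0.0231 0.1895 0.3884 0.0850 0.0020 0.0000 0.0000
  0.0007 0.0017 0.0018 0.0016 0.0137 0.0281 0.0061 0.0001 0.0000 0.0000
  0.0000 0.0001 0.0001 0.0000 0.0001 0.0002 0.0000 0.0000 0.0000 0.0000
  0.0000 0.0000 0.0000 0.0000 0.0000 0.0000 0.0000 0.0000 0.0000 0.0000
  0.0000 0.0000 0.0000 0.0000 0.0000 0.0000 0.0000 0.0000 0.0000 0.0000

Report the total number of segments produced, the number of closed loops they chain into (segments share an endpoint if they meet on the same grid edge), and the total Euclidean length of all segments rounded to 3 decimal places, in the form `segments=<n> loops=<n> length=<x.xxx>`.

segments=6 loops=1 length=4.816

cell (1,0): code 0100 → (1.430,1.000)–(2.000,0.718)
cell (1,1): code 1100 → (1.233,2.000)–(1.430,1.000)
cell (1,2): code 1000 → (2.000,2.427)–(1.233,2.000)
cell (2,0): code 0010 → (2.000,0.718)–(2.450,1.000)
cell (2,1): code 0011 → (2.450,1.000)–(2.606,2.000)
cell (2,2): code 0001 → (2.606,2.000)–(2.000,2.427)
total: 6 segments, chained into 1 closed loop(s), length Σ = 4.816498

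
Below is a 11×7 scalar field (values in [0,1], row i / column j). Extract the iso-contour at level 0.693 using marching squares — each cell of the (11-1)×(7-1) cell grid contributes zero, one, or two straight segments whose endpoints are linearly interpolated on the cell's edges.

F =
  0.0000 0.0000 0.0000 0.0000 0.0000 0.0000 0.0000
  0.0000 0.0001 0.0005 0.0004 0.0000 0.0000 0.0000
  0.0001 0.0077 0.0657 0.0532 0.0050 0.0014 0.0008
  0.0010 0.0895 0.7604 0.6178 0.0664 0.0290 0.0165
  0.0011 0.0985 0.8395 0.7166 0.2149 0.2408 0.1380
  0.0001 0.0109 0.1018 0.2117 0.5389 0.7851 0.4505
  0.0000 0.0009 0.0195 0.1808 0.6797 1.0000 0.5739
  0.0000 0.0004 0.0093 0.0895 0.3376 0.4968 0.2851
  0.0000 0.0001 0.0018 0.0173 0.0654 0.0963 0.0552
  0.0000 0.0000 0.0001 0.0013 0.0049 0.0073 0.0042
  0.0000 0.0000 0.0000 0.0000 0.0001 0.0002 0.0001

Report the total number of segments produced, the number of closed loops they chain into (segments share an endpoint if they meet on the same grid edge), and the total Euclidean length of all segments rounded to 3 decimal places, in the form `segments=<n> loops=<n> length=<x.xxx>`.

cell (2,1): code 0100 → (2.903,2.000)–(3.000,1.900)
cell (2,2): code 1000 → (3.000,2.473)–(2.903,2.000)
cell (3,1): code 0110 → (3.000,1.900)–(4.000,1.802)
cell (3,2): code 1101 → (3.761,3.000)–(3.000,2.473)
cell (3,3): code 1000 → (4.000,3.047)–(3.761,3.000)
cell (4,1): code 0010 → (4.000,1.802)–(4.199,2.000)
cell (4,2): code 0011 → (4.199,2.000)–(4.047,3.000)
cell (4,3): code 0001 → (4.047,3.000)–(4.000,3.047)
cell (4,4): code 0100 → (4.831,5.000)–(5.000,4.626)
cell (4,5): code 1000 → (5.000,5.275)–(4.831,5.000)
cell (5,4): code 0110 → (5.000,4.626)–(6.000,4.042)
cell (5,5): code 1001 → (6.000,5.720)–(5.000,5.275)
cell (6,4): code 0010 → (6.000,4.042)–(6.610,5.000)
cell (6,5): code 0001 → (6.610,5.000)–(6.000,5.720)
total: 14 segments, chained into 2 closed loop(s), length Σ = 9.221138

segments=14 loops=2 length=9.221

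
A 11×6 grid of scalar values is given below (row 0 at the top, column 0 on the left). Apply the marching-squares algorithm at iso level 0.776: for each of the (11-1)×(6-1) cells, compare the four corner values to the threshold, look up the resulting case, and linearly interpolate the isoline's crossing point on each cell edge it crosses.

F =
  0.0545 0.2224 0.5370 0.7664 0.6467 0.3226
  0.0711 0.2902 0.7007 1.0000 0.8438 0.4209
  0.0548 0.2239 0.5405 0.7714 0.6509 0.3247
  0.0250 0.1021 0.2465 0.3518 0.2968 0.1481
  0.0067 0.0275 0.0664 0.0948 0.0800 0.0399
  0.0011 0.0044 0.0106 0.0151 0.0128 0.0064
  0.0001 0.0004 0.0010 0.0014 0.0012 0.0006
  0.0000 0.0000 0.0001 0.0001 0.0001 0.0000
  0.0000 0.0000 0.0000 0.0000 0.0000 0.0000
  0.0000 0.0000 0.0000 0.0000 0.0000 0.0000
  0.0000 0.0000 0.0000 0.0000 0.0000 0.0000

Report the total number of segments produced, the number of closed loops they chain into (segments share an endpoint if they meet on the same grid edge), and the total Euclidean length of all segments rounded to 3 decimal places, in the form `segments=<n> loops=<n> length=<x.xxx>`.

cell (0,2): code 0100 → (0.041,3.000)–(1.000,2.252)
cell (0,3): code 1100 → (0.656,4.000)–(0.041,3.000)
cell (0,4): code 1000 → (1.000,4.160)–(0.656,4.000)
cell (1,2): code 0010 → (1.000,2.252)–(1.980,3.000)
cell (1,3): code 0011 → (1.980,3.000)–(1.351,4.000)
cell (1,4): code 0001 → (1.351,4.000)–(1.000,4.160)
total: 6 segments, chained into 1 closed loop(s), length Σ = 5.570210

segments=6 loops=1 length=5.570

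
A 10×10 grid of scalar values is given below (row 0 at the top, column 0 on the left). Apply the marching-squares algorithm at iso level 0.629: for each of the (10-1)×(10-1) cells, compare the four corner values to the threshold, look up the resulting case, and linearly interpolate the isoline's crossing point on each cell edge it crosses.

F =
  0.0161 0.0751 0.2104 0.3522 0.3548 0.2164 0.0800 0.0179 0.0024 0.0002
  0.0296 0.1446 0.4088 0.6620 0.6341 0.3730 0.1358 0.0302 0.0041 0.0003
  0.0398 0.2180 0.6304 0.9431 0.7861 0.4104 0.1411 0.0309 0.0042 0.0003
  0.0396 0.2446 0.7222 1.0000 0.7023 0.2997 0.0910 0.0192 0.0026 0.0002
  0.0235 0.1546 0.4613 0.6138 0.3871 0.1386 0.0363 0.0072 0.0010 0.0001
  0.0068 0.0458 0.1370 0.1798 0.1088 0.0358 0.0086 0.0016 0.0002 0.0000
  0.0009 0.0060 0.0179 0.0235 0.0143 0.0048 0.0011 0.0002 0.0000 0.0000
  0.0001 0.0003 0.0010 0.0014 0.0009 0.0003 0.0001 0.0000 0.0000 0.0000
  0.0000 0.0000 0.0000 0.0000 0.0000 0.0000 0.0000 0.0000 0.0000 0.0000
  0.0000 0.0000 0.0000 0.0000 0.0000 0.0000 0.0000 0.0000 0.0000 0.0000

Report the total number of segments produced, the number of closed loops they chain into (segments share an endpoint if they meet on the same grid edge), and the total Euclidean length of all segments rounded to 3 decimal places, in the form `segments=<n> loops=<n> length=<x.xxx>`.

segments=12 loops=1 length=8.756

cell (0,2): code 0100 → (0.893,3.000)–(1.000,2.870)
cell (0,3): code 1100 → (0.982,4.000)–(0.893,3.000)
cell (0,4): code 1000 → (1.000,4.020)–(0.982,4.000)
cell (1,1): code 0100 → (1.994,2.000)–(2.000,1.997)
cell (1,2): code 1110 → (1.000,2.870)–(1.994,2.000)
cell (1,4): code 1001 → (2.000,4.418)–(1.000,4.020)
cell (2,1): code 0110 → (2.000,1.997)–(3.000,1.805)
cell (2,4): code 1001 → (3.000,4.182)–(2.000,4.418)
cell (3,1): code 0010 → (3.000,1.805)–(3.357,2.000)
cell (3,2): code 0011 → (3.357,2.000)–(3.961,3.000)
cell (3,3): code 0011 → (3.961,3.000)–(3.233,4.000)
cell (3,4): code 0001 → (3.233,4.000)–(3.000,4.182)
total: 12 segments, chained into 1 closed loop(s), length Σ = 8.756180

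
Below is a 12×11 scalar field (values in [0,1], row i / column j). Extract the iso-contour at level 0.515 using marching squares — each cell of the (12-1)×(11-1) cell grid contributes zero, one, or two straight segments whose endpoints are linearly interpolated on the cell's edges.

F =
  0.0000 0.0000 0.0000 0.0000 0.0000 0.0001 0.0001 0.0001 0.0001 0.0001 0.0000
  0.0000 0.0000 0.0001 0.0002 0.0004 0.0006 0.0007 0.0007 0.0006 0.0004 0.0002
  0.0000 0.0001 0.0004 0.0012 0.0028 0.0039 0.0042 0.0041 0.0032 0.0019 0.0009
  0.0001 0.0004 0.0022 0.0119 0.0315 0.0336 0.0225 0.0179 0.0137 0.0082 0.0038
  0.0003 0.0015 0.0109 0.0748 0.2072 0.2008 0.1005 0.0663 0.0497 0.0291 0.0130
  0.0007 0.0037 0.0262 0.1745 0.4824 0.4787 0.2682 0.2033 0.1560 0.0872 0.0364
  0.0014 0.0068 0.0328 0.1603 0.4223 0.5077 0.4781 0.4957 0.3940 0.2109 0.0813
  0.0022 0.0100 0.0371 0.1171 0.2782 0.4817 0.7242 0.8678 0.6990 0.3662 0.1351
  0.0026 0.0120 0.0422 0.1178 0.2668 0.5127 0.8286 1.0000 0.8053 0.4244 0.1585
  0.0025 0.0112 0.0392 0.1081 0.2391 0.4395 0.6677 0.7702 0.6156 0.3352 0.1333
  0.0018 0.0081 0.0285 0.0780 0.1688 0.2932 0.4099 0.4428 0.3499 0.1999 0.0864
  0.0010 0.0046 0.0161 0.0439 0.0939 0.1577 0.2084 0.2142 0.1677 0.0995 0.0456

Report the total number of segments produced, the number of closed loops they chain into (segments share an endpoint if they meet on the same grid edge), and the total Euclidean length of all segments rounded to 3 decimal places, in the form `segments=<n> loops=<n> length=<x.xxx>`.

cell (6,5): code 0100 → (6.150,6.000)–(7.000,5.137)
cell (6,6): code 1100 → (6.052,7.000)–(6.150,6.000)
cell (6,7): code 1100 → (6.397,8.000)–(6.052,7.000)
cell (6,8): code 1000 → (7.000,8.553)–(6.397,8.000)
cell (7,5): code 0110 → (7.000,5.137)–(8.000,5.007)
cell (7,8): code 1001 → (8.000,8.762)–(7.000,8.553)
cell (8,5): code 0110 → (8.000,5.007)–(9.000,5.331)
cell (8,8): code 1001 → (9.000,8.359)–(8.000,8.762)
cell (9,5): code 0010 → (9.000,5.331)–(9.592,6.000)
cell (9,6): code 0011 → (9.592,6.000)–(9.779,7.000)
cell (9,7): code 0011 → (9.779,7.000)–(9.379,8.000)
cell (9,8): code 0001 → (9.379,8.000)–(9.000,8.359)
total: 12 segments, chained into 1 closed loop(s), length Σ = 11.761400

segments=12 loops=1 length=11.761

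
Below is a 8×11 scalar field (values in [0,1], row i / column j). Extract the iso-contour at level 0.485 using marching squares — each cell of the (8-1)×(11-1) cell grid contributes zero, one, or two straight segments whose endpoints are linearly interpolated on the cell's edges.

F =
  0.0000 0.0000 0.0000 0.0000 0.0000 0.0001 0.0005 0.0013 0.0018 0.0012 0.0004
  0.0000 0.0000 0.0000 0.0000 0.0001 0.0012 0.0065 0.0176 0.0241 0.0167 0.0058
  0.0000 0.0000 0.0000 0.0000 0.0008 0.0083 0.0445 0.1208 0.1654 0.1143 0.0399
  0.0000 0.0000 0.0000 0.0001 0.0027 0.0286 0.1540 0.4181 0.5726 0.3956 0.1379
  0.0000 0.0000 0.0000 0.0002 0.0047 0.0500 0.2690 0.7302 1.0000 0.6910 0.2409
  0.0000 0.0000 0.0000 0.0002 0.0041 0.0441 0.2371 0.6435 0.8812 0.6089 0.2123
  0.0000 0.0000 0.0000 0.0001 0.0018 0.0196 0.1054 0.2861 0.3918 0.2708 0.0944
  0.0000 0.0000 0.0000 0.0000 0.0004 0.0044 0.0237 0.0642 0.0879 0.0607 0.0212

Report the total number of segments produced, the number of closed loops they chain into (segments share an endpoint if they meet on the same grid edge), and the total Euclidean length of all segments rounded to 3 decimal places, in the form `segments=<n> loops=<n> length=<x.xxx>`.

cell (2,7): code 0100 → (2.785,8.000)–(3.000,7.433)
cell (2,8): code 1000 → (3.000,8.495)–(2.785,8.000)
cell (3,6): code 0100 → (3.214,7.000)–(4.000,6.468)
cell (3,7): code 1110 → (3.000,7.433)–(3.214,7.000)
cell (3,8): code 1101 → (3.303,9.000)–(3.000,8.495)
cell (3,9): code 1000 → (4.000,9.458)–(3.303,9.000)
cell (4,6): code 0110 → (4.000,6.468)–(5.000,6.610)
cell (4,9): code 1001 → (5.000,9.312)–(4.000,9.458)
cell (5,6): code 0010 → (5.000,6.610)–(5.443,7.000)
cell (5,7): code 0011 → (5.443,7.000)–(5.810,8.000)
cell (5,8): code 0011 → (5.810,8.000)–(5.366,9.000)
cell (5,9): code 0001 → (5.366,9.000)–(5.000,9.312)
total: 12 segments, chained into 1 closed loop(s), length Σ = 9.252099

segments=12 loops=1 length=9.252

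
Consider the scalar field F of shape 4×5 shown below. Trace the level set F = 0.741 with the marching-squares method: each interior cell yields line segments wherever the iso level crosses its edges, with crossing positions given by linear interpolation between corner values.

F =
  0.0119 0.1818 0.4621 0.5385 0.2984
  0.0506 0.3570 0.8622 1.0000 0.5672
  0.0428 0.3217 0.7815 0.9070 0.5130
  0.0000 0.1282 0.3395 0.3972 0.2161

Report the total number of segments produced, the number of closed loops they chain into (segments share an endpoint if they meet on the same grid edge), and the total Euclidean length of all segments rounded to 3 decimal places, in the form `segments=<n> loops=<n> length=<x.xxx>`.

segments=8 loops=1 length=5.953

cell (0,1): code 0100 → (0.697,2.000)–(1.000,1.760)
cell (0,2): code 1100 → (0.439,3.000)–(0.697,2.000)
cell (0,3): code 1000 → (1.000,3.598)–(0.439,3.000)
cell (1,1): code 0110 → (1.000,1.760)–(2.000,1.912)
cell (1,3): code 1001 → (2.000,3.421)–(1.000,3.598)
cell (2,1): code 0010 → (2.000,1.912)–(2.092,2.000)
cell (2,2): code 0011 → (2.092,2.000)–(2.326,3.000)
cell (2,3): code 0001 → (2.326,3.000)–(2.000,3.421)
total: 8 segments, chained into 1 closed loop(s), length Σ = 5.953262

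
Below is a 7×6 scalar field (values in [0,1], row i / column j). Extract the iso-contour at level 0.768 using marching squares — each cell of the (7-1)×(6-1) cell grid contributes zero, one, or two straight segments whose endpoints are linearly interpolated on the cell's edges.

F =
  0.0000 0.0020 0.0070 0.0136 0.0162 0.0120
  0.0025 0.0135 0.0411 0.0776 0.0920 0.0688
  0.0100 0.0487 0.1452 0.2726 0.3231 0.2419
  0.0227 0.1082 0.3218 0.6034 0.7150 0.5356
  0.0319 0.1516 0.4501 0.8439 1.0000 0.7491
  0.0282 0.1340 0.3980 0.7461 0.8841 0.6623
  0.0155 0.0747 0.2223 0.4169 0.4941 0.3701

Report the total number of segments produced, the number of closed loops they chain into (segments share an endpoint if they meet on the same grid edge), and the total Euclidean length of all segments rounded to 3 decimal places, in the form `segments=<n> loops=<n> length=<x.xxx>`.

cell (3,2): code 0100 → (3.684,3.000)–(4.000,2.807)
cell (3,3): code 1100 → (3.186,4.000)–(3.684,3.000)
cell (3,4): code 1000 → (4.000,4.925)–(3.186,4.000)
cell (4,2): code 0010 → (4.000,2.807)–(4.776,3.000)
cell (4,3): code 0111 → (4.776,3.000)–(5.000,3.159)
cell (4,4): code 1001 → (5.000,4.523)–(4.000,4.925)
cell (5,3): code 0010 → (5.000,3.159)–(5.298,4.000)
cell (5,4): code 0001 → (5.298,4.000)–(5.000,4.523)
total: 8 segments, chained into 1 closed loop(s), length Σ = 6.365259

segments=8 loops=1 length=6.365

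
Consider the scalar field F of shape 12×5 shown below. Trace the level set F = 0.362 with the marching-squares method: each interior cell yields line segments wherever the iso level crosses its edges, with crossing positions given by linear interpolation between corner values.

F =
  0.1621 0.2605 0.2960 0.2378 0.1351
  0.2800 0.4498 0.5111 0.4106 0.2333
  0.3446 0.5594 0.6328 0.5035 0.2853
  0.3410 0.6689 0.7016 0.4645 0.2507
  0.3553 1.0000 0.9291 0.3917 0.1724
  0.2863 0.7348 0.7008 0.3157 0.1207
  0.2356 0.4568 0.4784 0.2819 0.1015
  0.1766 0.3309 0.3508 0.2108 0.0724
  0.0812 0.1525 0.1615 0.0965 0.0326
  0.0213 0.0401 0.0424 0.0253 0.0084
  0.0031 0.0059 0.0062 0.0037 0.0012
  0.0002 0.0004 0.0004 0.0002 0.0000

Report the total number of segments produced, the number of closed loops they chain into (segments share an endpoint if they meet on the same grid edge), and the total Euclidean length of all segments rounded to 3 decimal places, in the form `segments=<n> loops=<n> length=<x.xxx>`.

cell (0,0): code 0100 → (0.536,1.000)–(1.000,0.483)
cell (0,1): code 1100 → (0.307,2.000)–(0.536,1.000)
cell (0,2): code 1100 → (0.719,3.000)–(0.307,2.000)
cell (0,3): code 1000 → (1.000,3.274)–(0.719,3.000)
cell (1,0): code 0110 → (1.000,0.483)–(2.000,0.081)
cell (1,3): code 1001 → (2.000,3.648)–(1.000,3.274)
cell (2,0): code 0110 → (2.000,0.081)–(3.000,0.064)
cell (2,3): code 1001 → (3.000,3.479)–(2.000,3.648)
cell (3,0): code 0110 → (3.000,0.064)–(4.000,0.010)
cell (3,3): code 1001 → (4.000,3.135)–(3.000,3.479)
cell (4,0): code 0110 → (4.000,0.010)–(5.000,0.169)
cell (4,2): code 1011 → (5.000,2.880)–(4.391,3.000)
cell (4,3): code 0001 → (4.391,3.000)–(4.000,3.135)
cell (5,0): code 0110 → (5.000,0.169)–(6.000,0.571)
cell (5,2): code 1001 → (6.000,2.592)–(5.000,2.880)
cell (6,0): code 0010 → (6.000,0.571)–(6.753,1.000)
cell (6,1): code 0011 → (6.753,1.000)–(6.912,2.000)
cell (6,2): code 0001 → (6.912,2.000)–(6.000,2.592)
total: 18 segments, chained into 1 closed loop(s), length Σ = 16.545842

segments=18 loops=1 length=16.546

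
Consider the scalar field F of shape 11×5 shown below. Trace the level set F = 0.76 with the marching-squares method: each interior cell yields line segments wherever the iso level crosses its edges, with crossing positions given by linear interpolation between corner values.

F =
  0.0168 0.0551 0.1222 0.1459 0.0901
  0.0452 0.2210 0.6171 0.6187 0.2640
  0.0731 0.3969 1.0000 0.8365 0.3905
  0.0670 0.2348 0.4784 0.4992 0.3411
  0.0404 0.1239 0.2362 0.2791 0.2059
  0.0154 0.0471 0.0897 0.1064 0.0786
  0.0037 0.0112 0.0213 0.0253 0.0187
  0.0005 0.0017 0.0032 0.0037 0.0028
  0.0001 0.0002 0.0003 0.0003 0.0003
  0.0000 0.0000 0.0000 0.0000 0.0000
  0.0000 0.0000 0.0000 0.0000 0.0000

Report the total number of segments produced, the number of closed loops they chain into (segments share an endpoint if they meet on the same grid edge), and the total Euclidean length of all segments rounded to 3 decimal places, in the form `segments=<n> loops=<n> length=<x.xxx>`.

segments=6 loops=1 length=4.090

cell (1,1): code 0100 → (1.373,2.000)–(2.000,1.602)
cell (1,2): code 1100 → (1.649,3.000)–(1.373,2.000)
cell (1,3): code 1000 → (2.000,3.172)–(1.649,3.000)
cell (2,1): code 0010 → (2.000,1.602)–(2.460,2.000)
cell (2,2): code 0011 → (2.460,2.000)–(2.227,3.000)
cell (2,3): code 0001 → (2.227,3.000)–(2.000,3.172)
total: 6 segments, chained into 1 closed loop(s), length Σ = 4.090157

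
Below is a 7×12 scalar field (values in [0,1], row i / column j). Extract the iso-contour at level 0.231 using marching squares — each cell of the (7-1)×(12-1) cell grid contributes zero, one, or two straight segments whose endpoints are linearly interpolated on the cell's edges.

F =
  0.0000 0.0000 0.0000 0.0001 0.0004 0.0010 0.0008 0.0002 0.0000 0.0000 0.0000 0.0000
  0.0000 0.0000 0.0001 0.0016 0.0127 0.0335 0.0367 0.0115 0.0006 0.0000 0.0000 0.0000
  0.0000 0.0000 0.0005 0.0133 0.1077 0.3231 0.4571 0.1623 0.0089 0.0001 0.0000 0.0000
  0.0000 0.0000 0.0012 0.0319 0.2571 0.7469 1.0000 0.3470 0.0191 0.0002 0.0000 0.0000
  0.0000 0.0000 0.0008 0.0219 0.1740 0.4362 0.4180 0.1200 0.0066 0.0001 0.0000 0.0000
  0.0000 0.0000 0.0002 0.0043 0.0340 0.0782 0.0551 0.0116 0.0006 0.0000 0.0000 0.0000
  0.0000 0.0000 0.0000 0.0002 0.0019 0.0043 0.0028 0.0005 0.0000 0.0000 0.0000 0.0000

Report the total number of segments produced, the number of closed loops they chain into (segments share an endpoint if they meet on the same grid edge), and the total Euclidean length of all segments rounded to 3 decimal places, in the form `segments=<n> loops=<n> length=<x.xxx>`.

cell (1,4): code 0100 → (1.682,5.000)–(2.000,4.572)
cell (1,5): code 1100 → (1.462,6.000)–(1.682,5.000)
cell (1,6): code 1000 → (2.000,6.767)–(1.462,6.000)
cell (2,3): code 0100 → (2.825,4.000)–(3.000,3.884)
cell (2,4): code 1110 → (2.000,4.572)–(2.825,4.000)
cell (2,6): code 1101 → (2.372,7.000)–(2.000,6.767)
cell (2,7): code 1000 → (3.000,7.354)–(2.372,7.000)
cell (3,3): code 0010 → (3.000,3.884)–(3.314,4.000)
cell (3,4): code 0111 → (3.314,4.000)–(4.000,4.217)
cell (3,6): code 1011 → (4.000,6.628)–(3.511,7.000)
cell (3,7): code 0001 → (3.511,7.000)–(3.000,7.354)
cell (4,4): code 0010 → (4.000,4.217)–(4.573,5.000)
cell (4,5): code 0011 → (4.573,5.000)–(4.515,6.000)
cell (4,6): code 0001 → (4.515,6.000)–(4.000,6.628)
total: 14 segments, chained into 1 closed loop(s), length Σ = 9.941529

segments=14 loops=1 length=9.942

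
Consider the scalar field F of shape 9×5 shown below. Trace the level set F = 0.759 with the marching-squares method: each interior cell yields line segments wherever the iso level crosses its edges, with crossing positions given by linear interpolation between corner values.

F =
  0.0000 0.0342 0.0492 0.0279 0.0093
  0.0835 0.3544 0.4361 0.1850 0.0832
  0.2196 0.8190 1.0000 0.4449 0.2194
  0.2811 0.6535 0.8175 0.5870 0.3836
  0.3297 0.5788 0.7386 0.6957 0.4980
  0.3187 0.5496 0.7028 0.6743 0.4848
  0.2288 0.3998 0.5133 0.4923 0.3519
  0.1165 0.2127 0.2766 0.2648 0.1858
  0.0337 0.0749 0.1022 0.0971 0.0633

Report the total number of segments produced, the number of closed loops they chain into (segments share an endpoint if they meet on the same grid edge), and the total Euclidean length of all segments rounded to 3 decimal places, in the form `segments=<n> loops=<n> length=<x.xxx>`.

cell (1,0): code 0100 → (1.871,1.000)–(2.000,0.900)
cell (1,1): code 1100 → (1.573,2.000)–(1.871,1.000)
cell (1,2): code 1000 → (2.000,2.434)–(1.573,2.000)
cell (2,0): code 0010 → (2.000,0.900)–(2.363,1.000)
cell (2,1): code 0111 → (2.363,1.000)–(3.000,1.643)
cell (2,2): code 1001 → (3.000,2.254)–(2.000,2.434)
cell (3,1): code 0010 → (3.000,1.643)–(3.741,2.000)
cell (3,2): code 0001 → (3.741,2.000)–(3.000,2.254)
total: 8 segments, chained into 1 closed loop(s), length Σ = 5.720483

segments=8 loops=1 length=5.720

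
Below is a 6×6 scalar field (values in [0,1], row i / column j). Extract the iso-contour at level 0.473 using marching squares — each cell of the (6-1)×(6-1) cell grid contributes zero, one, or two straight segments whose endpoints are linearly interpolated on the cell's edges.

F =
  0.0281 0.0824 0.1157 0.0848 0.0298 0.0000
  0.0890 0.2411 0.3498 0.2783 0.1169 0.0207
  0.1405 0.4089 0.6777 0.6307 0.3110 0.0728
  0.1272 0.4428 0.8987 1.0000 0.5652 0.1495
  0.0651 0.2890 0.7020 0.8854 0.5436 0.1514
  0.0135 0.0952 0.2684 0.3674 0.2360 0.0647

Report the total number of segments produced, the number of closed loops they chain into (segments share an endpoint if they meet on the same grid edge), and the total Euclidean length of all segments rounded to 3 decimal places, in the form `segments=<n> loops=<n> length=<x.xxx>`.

cell (1,1): code 0100 → (1.376,2.000)–(2.000,1.238)
cell (1,2): code 1100 → (1.552,3.000)–(1.376,2.000)
cell (1,3): code 1000 → (2.000,3.493)–(1.552,3.000)
cell (2,1): code 0110 → (2.000,1.238)–(3.000,1.066)
cell (2,3): code 1101 → (2.637,4.000)–(2.000,3.493)
cell (2,4): code 1000 → (3.000,4.222)–(2.637,4.000)
cell (3,1): code 0110 → (3.000,1.066)–(4.000,1.446)
cell (3,4): code 1001 → (4.000,4.180)–(3.000,4.222)
cell (4,1): code 0010 → (4.000,1.446)–(4.528,2.000)
cell (4,2): code 0011 → (4.528,2.000)–(4.796,3.000)
cell (4,3): code 0011 → (4.796,3.000)–(4.230,4.000)
cell (4,4): code 0001 → (4.230,4.000)–(4.000,4.180)
total: 12 segments, chained into 1 closed loop(s), length Σ = 10.232780

segments=12 loops=1 length=10.233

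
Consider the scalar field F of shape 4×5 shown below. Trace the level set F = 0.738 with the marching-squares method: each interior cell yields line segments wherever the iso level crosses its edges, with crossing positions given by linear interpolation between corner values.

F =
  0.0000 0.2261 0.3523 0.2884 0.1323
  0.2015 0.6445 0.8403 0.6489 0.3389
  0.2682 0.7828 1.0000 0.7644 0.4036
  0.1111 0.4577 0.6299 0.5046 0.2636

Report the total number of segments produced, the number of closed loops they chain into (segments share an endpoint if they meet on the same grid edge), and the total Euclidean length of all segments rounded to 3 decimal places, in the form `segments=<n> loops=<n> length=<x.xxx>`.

cell (0,1): code 0100 → (0.790,2.000)–(1.000,1.478)
cell (0,2): code 1000 → (1.000,2.534)–(0.790,2.000)
cell (1,0): code 0100 → (1.676,1.000)–(2.000,0.913)
cell (1,1): code 1110 → (1.000,1.478)–(1.676,1.000)
cell (1,2): code 1101 → (1.771,3.000)–(1.000,2.534)
cell (1,3): code 1000 → (2.000,3.073)–(1.771,3.000)
cell (2,0): code 0010 → (2.000,0.913)–(2.138,1.000)
cell (2,1): code 0011 → (2.138,1.000)–(2.708,2.000)
cell (2,2): code 0011 → (2.708,2.000)–(2.102,3.000)
cell (2,3): code 0001 → (2.102,3.000)–(2.000,3.073)
total: 10 segments, chained into 1 closed loop(s), length Σ = 6.049981

segments=10 loops=1 length=6.050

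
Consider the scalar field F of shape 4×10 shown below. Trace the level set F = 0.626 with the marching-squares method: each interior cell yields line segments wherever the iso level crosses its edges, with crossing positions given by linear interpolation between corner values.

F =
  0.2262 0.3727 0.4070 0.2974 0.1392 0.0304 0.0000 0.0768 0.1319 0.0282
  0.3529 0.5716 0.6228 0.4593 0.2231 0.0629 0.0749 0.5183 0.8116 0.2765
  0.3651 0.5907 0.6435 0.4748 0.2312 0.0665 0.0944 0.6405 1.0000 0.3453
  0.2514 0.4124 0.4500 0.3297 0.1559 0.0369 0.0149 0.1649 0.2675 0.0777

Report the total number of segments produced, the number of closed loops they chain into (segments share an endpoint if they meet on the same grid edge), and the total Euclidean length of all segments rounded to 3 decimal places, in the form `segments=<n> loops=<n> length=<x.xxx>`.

segments=12 loops=2 length=7.389

cell (0,7): code 0100 → (0.727,8.000)–(1.000,7.367)
cell (0,8): code 1000 → (1.000,8.347)–(0.727,8.000)
cell (1,1): code 0100 → (1.155,2.000)–(2.000,1.669)
cell (1,2): code 1000 → (2.000,2.104)–(1.155,2.000)
cell (1,6): code 0100 → (1.881,7.000)–(2.000,6.973)
cell (1,7): code 1110 → (1.000,7.367)–(1.881,7.000)
cell (1,8): code 1001 → (2.000,8.571)–(1.000,8.347)
cell (2,1): code 0010 → (2.000,1.669)–(2.090,2.000)
cell (2,2): code 0001 → (2.090,2.000)–(2.000,2.104)
cell (2,6): code 0010 → (2.000,6.973)–(2.030,7.000)
cell (2,7): code 0011 → (2.030,7.000)–(2.511,8.000)
cell (2,8): code 0001 → (2.511,8.000)–(2.000,8.571)
total: 12 segments, chained into 2 closed loop(s), length Σ = 7.388746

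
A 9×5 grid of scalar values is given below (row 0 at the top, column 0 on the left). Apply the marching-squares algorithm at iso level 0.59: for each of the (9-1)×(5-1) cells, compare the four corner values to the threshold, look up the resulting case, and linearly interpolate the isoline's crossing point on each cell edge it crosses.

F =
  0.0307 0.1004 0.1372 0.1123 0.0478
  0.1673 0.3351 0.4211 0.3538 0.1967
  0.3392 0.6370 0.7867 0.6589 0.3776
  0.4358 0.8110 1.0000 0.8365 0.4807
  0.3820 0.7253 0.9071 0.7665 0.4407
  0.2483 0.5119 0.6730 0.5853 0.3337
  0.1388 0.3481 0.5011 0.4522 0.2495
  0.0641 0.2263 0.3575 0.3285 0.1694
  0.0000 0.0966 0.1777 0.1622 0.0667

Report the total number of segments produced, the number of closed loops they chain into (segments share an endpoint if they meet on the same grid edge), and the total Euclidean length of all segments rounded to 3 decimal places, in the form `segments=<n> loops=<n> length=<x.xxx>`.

cell (1,0): code 0100 → (1.844,1.000)–(2.000,0.842)
cell (1,1): code 1100 → (1.462,2.000)–(1.844,1.000)
cell (1,2): code 1100 → (1.774,3.000)–(1.462,2.000)
cell (1,3): code 1000 → (2.000,3.245)–(1.774,3.000)
cell (2,0): code 0110 → (2.000,0.842)–(3.000,0.411)
cell (2,3): code 1001 → (3.000,3.693)–(2.000,3.245)
cell (3,0): code 0110 → (3.000,0.411)–(4.000,0.606)
cell (3,3): code 1001 → (4.000,3.542)–(3.000,3.693)
cell (4,0): code 0010 → (4.000,0.606)–(4.634,1.000)
cell (4,1): code 0111 → (4.634,1.000)–(5.000,1.485)
cell (4,2): code 1011 → (5.000,2.946)–(4.974,3.000)
cell (4,3): code 0001 → (4.974,3.000)–(4.000,3.542)
cell (5,1): code 0010 → (5.000,1.485)–(5.483,2.000)
cell (5,2): code 0001 → (5.483,2.000)–(5.000,2.946)
total: 14 segments, chained into 1 closed loop(s), length Σ = 11.184546

segments=14 loops=1 length=11.185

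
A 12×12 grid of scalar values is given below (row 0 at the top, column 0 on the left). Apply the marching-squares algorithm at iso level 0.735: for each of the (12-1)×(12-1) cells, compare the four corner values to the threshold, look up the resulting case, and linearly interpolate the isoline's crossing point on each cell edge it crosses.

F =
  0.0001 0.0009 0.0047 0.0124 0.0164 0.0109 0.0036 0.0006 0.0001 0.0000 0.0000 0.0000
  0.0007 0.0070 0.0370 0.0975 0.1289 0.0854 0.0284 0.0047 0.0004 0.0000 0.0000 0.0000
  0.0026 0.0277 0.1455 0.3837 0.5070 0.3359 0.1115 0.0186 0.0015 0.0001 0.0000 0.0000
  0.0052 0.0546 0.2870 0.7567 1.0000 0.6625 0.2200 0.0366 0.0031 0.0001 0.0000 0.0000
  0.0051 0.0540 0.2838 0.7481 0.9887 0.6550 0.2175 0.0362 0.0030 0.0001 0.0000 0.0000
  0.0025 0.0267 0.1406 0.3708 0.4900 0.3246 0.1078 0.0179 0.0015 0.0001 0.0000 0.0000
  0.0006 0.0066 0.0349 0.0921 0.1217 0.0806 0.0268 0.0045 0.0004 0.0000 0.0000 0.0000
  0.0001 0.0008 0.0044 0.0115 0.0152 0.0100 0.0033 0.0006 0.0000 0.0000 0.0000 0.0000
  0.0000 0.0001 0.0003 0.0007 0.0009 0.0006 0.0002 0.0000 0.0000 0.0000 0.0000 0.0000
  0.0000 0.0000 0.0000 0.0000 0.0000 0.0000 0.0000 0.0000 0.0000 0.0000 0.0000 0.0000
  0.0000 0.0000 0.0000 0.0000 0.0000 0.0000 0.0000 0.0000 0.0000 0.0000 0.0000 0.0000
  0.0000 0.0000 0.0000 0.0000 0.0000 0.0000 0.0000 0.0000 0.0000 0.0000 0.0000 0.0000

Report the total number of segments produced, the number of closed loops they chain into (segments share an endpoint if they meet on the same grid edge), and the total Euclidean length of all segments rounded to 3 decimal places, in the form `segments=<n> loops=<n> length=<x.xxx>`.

cell (2,2): code 0100 → (2.942,3.000)–(3.000,2.954)
cell (2,3): code 1100 → (2.462,4.000)–(2.942,3.000)
cell (2,4): code 1000 → (3.000,4.785)–(2.462,4.000)
cell (3,2): code 0110 → (3.000,2.954)–(4.000,2.972)
cell (3,4): code 1001 → (4.000,4.760)–(3.000,4.785)
cell (4,2): code 0010 → (4.000,2.972)–(4.035,3.000)
cell (4,3): code 0011 → (4.035,3.000)–(4.509,4.000)
cell (4,4): code 0001 → (4.509,4.000)–(4.000,4.760)
total: 8 segments, chained into 1 closed loop(s), length Σ = 6.201423

segments=8 loops=1 length=6.201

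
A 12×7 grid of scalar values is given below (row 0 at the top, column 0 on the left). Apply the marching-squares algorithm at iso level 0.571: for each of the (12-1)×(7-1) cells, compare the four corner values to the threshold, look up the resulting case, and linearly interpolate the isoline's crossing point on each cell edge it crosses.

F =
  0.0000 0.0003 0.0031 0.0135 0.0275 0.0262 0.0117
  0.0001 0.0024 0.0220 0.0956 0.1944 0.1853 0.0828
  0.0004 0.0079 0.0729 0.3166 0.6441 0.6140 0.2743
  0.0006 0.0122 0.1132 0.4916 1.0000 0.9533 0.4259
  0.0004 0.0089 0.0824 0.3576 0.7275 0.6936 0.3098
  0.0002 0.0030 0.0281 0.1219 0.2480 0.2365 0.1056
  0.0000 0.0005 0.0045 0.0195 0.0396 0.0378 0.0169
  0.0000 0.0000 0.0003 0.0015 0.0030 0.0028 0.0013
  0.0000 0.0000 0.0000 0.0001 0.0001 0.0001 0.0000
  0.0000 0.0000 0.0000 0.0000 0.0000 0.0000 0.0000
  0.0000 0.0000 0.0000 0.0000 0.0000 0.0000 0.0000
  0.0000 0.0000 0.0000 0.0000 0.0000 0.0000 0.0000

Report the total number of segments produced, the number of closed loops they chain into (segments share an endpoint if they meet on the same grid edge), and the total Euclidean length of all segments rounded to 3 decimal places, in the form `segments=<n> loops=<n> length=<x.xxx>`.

cell (1,3): code 0100 → (1.837,4.000)–(2.000,3.777)
cell (1,4): code 1100 → (1.900,5.000)–(1.837,4.000)
cell (1,5): code 1000 → (2.000,5.127)–(1.900,5.000)
cell (2,3): code 0110 → (2.000,3.777)–(3.000,3.156)
cell (2,5): code 1001 → (3.000,5.725)–(2.000,5.127)
cell (3,3): code 0110 → (3.000,3.156)–(4.000,3.577)
cell (3,5): code 1001 → (4.000,5.319)–(3.000,5.725)
cell (4,3): code 0010 → (4.000,3.577)–(4.326,4.000)
cell (4,4): code 0011 → (4.326,4.000)–(4.268,5.000)
cell (4,5): code 0001 → (4.268,5.000)–(4.000,5.319)
total: 10 segments, chained into 1 closed loop(s), length Σ = 7.898924

segments=10 loops=1 length=7.899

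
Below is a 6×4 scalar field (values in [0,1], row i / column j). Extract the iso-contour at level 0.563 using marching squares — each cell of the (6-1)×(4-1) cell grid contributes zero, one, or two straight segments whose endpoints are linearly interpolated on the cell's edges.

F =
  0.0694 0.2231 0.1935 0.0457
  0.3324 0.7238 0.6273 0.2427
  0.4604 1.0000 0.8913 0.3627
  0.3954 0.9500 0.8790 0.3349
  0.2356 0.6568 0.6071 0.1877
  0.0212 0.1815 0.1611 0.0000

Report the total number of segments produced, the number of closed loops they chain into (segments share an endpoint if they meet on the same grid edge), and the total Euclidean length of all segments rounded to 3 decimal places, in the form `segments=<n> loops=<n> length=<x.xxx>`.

cell (0,0): code 0100 → (0.679,1.000)–(1.000,0.589)
cell (0,1): code 1100 → (0.852,2.000)–(0.679,1.000)
cell (0,2): code 1000 → (1.000,2.167)–(0.852,2.000)
cell (1,0): code 0110 → (1.000,0.589)–(2.000,0.190)
cell (1,2): code 1001 → (2.000,2.621)–(1.000,2.167)
cell (2,0): code 0110 → (2.000,0.190)–(3.000,0.302)
cell (2,2): code 1001 → (3.000,2.581)–(2.000,2.621)
cell (3,0): code 0110 → (3.000,0.302)–(4.000,0.777)
cell (3,2): code 1001 → (4.000,2.105)–(3.000,2.581)
cell (4,0): code 0010 → (4.000,0.777)–(4.197,1.000)
cell (4,1): code 0011 → (4.197,1.000)–(4.099,2.000)
cell (4,2): code 0001 → (4.099,2.000)–(4.000,2.105)
total: 12 segments, chained into 1 closed loop(s), length Σ = 9.602868

segments=12 loops=1 length=9.603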